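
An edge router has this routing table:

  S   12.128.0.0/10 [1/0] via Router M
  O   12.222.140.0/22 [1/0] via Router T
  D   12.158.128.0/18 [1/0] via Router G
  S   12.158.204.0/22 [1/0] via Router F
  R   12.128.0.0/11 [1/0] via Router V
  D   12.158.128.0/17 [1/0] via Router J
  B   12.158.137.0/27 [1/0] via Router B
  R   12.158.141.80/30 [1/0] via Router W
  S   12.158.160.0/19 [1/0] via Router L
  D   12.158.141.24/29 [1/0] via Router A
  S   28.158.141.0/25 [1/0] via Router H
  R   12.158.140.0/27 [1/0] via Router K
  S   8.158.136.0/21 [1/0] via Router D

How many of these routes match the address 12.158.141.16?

4

Prefixes containing 12.158.141.16:
  12.128.0.0/10 (12.128.0.0 - 12.191.255.255)
  12.128.0.0/11 (12.128.0.0 - 12.159.255.255)
  12.158.128.0/17 (12.158.128.0 - 12.158.255.255)
  12.158.128.0/18 (12.158.128.0 - 12.158.191.255)
Total matching entries: 4.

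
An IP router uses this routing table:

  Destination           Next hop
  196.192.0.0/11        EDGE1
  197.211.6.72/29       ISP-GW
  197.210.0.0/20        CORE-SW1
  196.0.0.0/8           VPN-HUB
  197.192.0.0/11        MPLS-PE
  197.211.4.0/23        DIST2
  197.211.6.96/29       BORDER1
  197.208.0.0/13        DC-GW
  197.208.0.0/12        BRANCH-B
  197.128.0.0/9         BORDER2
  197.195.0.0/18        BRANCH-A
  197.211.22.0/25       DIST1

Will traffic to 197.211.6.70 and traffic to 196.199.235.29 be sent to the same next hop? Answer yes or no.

no

197.211.6.70: longest match 197.208.0.0/13 -> DC-GW
196.199.235.29: longest match 196.192.0.0/11 -> EDGE1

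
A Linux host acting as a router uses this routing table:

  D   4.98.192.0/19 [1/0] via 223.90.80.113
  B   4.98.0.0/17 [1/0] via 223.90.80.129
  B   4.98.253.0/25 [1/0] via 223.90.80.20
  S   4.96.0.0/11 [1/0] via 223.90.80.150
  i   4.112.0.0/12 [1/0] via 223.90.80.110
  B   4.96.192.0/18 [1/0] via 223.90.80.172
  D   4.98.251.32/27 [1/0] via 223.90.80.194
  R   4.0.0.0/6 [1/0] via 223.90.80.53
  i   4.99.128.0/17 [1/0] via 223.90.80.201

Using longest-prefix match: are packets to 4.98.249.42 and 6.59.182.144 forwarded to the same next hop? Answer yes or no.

4.98.249.42: longest match 4.96.0.0/11 -> 223.90.80.150
6.59.182.144: longest match 4.0.0.0/6 -> 223.90.80.53

no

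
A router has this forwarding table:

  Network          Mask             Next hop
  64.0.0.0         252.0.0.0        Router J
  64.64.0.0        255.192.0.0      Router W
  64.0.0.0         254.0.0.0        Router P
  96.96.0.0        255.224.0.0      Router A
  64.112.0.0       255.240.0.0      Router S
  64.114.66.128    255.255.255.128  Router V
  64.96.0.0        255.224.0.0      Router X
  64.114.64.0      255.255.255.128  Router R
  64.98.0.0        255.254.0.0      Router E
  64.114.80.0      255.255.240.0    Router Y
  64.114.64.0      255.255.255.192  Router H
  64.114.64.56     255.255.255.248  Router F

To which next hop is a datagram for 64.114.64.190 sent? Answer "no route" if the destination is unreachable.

Routes whose prefix contains 64.114.64.190:
  64.0.0.0/6 (64.0.0.0 - 67.255.255.255) -> Router J
  64.0.0.0/7 (64.0.0.0 - 65.255.255.255) -> Router P
  64.64.0.0/10 (64.64.0.0 - 64.127.255.255) -> Router W
  64.96.0.0/11 (64.96.0.0 - 64.127.255.255) -> Router X
  64.112.0.0/12 (64.112.0.0 - 64.127.255.255) -> Router S
More-specific entries that do NOT match:
  64.114.64.56/29 (64.114.64.56 - 64.114.64.63) does not contain 64.114.64.190
  64.114.64.0/26 (64.114.64.0 - 64.114.64.63) does not contain 64.114.64.190
  64.114.66.128/25 (64.114.66.128 - 64.114.66.255) does not contain 64.114.64.190
  64.114.64.0/25 (64.114.64.0 - 64.114.64.127) does not contain 64.114.64.190
  64.114.80.0/20 (64.114.80.0 - 64.114.95.255) does not contain 64.114.64.190
  64.98.0.0/15 (64.98.0.0 - 64.99.255.255) does not contain 64.114.64.190
Longest matching prefix is /12 -> next hop Router S.

Router S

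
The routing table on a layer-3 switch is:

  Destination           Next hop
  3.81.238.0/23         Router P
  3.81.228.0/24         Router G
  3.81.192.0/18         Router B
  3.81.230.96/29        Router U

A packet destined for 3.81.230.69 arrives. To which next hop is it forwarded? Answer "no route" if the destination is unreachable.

Routes whose prefix contains 3.81.230.69:
  3.81.192.0/18 (3.81.192.0 - 3.81.255.255) -> Router B
More-specific entries that do NOT match:
  3.81.230.96/29 (3.81.230.96 - 3.81.230.103) does not contain 3.81.230.69
  3.81.228.0/24 (3.81.228.0 - 3.81.228.255) does not contain 3.81.230.69
  3.81.238.0/23 (3.81.238.0 - 3.81.239.255) does not contain 3.81.230.69
Longest matching prefix is /18 -> next hop Router B.

Router B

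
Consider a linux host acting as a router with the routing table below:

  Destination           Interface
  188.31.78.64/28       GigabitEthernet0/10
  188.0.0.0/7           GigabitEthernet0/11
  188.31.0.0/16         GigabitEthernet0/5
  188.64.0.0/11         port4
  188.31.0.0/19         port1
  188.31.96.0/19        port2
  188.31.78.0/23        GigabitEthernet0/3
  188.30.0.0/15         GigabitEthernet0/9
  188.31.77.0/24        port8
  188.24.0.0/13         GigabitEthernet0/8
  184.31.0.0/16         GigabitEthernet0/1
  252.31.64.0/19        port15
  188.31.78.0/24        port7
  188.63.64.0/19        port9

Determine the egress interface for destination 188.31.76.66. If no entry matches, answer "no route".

Routes whose prefix contains 188.31.76.66:
  188.0.0.0/7 (188.0.0.0 - 189.255.255.255) -> GigabitEthernet0/11
  188.24.0.0/13 (188.24.0.0 - 188.31.255.255) -> GigabitEthernet0/8
  188.30.0.0/15 (188.30.0.0 - 188.31.255.255) -> GigabitEthernet0/9
  188.31.0.0/16 (188.31.0.0 - 188.31.255.255) -> GigabitEthernet0/5
More-specific entries that do NOT match:
  188.31.78.64/28 (188.31.78.64 - 188.31.78.79) does not contain 188.31.76.66
  188.31.77.0/24 (188.31.77.0 - 188.31.77.255) does not contain 188.31.76.66
  188.31.78.0/24 (188.31.78.0 - 188.31.78.255) does not contain 188.31.76.66
  188.31.78.0/23 (188.31.78.0 - 188.31.79.255) does not contain 188.31.76.66
  188.31.0.0/19 (188.31.0.0 - 188.31.31.255) does not contain 188.31.76.66
  188.31.96.0/19 (188.31.96.0 - 188.31.127.255) does not contain 188.31.76.66
  252.31.64.0/19 (252.31.64.0 - 252.31.95.255) does not contain 188.31.76.66
  188.63.64.0/19 (188.63.64.0 - 188.63.95.255) does not contain 188.31.76.66
Longest matching prefix is /16 -> interface GigabitEthernet0/5.

GigabitEthernet0/5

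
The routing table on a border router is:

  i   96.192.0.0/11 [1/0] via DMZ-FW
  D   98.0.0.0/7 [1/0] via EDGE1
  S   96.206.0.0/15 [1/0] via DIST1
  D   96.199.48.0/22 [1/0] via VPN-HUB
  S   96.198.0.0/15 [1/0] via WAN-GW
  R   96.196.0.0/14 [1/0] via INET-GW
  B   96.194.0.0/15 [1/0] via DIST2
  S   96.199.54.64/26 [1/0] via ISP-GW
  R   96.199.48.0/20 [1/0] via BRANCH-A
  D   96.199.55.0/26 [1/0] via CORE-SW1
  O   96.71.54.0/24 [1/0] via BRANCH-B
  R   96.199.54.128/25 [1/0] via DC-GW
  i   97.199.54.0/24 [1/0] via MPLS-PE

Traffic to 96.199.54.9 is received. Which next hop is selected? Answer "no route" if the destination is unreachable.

Routes whose prefix contains 96.199.54.9:
  96.192.0.0/11 (96.192.0.0 - 96.223.255.255) -> DMZ-FW
  96.196.0.0/14 (96.196.0.0 - 96.199.255.255) -> INET-GW
  96.198.0.0/15 (96.198.0.0 - 96.199.255.255) -> WAN-GW
  96.199.48.0/20 (96.199.48.0 - 96.199.63.255) -> BRANCH-A
More-specific entries that do NOT match:
  96.199.54.64/26 (96.199.54.64 - 96.199.54.127) does not contain 96.199.54.9
  96.199.55.0/26 (96.199.55.0 - 96.199.55.63) does not contain 96.199.54.9
  96.199.54.128/25 (96.199.54.128 - 96.199.54.255) does not contain 96.199.54.9
  96.71.54.0/24 (96.71.54.0 - 96.71.54.255) does not contain 96.199.54.9
  97.199.54.0/24 (97.199.54.0 - 97.199.54.255) does not contain 96.199.54.9
  96.199.48.0/22 (96.199.48.0 - 96.199.51.255) does not contain 96.199.54.9
Longest matching prefix is /20 -> next hop BRANCH-A.

BRANCH-A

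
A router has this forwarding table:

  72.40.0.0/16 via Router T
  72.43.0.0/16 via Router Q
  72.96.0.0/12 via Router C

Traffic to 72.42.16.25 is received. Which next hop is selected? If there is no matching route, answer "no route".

no route

No entry's prefix contains 72.42.16.25; there is no default route.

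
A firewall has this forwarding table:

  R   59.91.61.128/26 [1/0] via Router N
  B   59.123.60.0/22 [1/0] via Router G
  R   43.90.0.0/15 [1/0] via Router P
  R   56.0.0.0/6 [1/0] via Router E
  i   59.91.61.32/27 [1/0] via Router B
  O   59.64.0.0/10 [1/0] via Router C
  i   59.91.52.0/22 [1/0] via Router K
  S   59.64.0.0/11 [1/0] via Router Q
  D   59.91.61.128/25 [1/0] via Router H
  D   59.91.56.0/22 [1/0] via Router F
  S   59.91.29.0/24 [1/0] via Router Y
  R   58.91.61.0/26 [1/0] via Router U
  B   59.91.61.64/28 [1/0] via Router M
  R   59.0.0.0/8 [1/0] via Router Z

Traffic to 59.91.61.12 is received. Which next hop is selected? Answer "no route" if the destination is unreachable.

Router Q

Routes whose prefix contains 59.91.61.12:
  56.0.0.0/6 (56.0.0.0 - 59.255.255.255) -> Router E
  59.0.0.0/8 (59.0.0.0 - 59.255.255.255) -> Router Z
  59.64.0.0/10 (59.64.0.0 - 59.127.255.255) -> Router C
  59.64.0.0/11 (59.64.0.0 - 59.95.255.255) -> Router Q
More-specific entries that do NOT match:
  59.91.61.64/28 (59.91.61.64 - 59.91.61.79) does not contain 59.91.61.12
  59.91.61.32/27 (59.91.61.32 - 59.91.61.63) does not contain 59.91.61.12
  59.91.61.128/26 (59.91.61.128 - 59.91.61.191) does not contain 59.91.61.12
  58.91.61.0/26 (58.91.61.0 - 58.91.61.63) does not contain 59.91.61.12
  59.91.61.128/25 (59.91.61.128 - 59.91.61.255) does not contain 59.91.61.12
  59.91.29.0/24 (59.91.29.0 - 59.91.29.255) does not contain 59.91.61.12
  59.123.60.0/22 (59.123.60.0 - 59.123.63.255) does not contain 59.91.61.12
  59.91.52.0/22 (59.91.52.0 - 59.91.55.255) does not contain 59.91.61.12
  59.91.56.0/22 (59.91.56.0 - 59.91.59.255) does not contain 59.91.61.12
  43.90.0.0/15 (43.90.0.0 - 43.91.255.255) does not contain 59.91.61.12
Longest matching prefix is /11 -> next hop Router Q.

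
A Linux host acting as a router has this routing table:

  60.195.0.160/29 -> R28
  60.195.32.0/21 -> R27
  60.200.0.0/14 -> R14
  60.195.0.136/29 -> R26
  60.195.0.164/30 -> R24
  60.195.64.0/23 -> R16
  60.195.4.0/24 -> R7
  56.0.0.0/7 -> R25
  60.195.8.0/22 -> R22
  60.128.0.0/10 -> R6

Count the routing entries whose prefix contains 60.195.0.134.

No listed prefix contains 60.195.0.134.
Total matching entries: 0.

0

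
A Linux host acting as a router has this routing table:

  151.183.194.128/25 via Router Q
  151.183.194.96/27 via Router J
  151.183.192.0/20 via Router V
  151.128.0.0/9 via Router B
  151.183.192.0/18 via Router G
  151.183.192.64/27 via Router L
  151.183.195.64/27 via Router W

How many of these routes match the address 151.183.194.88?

Prefixes containing 151.183.194.88:
  151.128.0.0/9 (151.128.0.0 - 151.255.255.255)
  151.183.192.0/18 (151.183.192.0 - 151.183.255.255)
  151.183.192.0/20 (151.183.192.0 - 151.183.207.255)
Total matching entries: 3.

3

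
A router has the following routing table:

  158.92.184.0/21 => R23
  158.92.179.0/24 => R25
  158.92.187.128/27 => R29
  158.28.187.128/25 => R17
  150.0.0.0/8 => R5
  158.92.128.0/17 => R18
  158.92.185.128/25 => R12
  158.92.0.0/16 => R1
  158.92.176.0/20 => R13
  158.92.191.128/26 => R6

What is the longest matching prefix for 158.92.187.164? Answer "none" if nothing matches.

Entries matching 158.92.187.164:
  158.92.0.0/16 (158.92.0.0 - 158.92.255.255)
  158.92.128.0/17 (158.92.128.0 - 158.92.255.255)
  158.92.176.0/20 (158.92.176.0 - 158.92.191.255)
  158.92.184.0/21 (158.92.184.0 - 158.92.191.255)
Most specific is 158.92.184.0/21.

158.92.184.0/21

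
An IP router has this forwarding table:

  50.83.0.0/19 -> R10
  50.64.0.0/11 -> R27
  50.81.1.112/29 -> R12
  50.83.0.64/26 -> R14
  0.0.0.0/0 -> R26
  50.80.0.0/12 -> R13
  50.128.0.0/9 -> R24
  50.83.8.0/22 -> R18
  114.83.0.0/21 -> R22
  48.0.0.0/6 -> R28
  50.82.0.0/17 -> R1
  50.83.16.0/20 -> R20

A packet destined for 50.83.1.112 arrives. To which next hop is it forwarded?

R10

Routes whose prefix contains 50.83.1.112:
  0.0.0.0/0 (default, matches everything) -> R26
  48.0.0.0/6 (48.0.0.0 - 51.255.255.255) -> R28
  50.64.0.0/11 (50.64.0.0 - 50.95.255.255) -> R27
  50.80.0.0/12 (50.80.0.0 - 50.95.255.255) -> R13
  50.83.0.0/19 (50.83.0.0 - 50.83.31.255) -> R10
More-specific entries that do NOT match:
  50.81.1.112/29 (50.81.1.112 - 50.81.1.119) does not contain 50.83.1.112
  50.83.0.64/26 (50.83.0.64 - 50.83.0.127) does not contain 50.83.1.112
  50.83.8.0/22 (50.83.8.0 - 50.83.11.255) does not contain 50.83.1.112
  114.83.0.0/21 (114.83.0.0 - 114.83.7.255) does not contain 50.83.1.112
  50.83.16.0/20 (50.83.16.0 - 50.83.31.255) does not contain 50.83.1.112
Longest matching prefix is /19 -> next hop R10.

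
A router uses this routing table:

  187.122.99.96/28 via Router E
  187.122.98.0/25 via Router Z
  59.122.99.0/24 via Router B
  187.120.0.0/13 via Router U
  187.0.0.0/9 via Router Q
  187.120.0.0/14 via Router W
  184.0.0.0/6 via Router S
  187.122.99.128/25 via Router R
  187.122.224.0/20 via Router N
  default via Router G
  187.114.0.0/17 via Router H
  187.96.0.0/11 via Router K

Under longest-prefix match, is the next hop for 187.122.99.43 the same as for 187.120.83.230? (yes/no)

yes

187.122.99.43: longest match 187.120.0.0/14 -> Router W
187.120.83.230: longest match 187.120.0.0/14 -> Router W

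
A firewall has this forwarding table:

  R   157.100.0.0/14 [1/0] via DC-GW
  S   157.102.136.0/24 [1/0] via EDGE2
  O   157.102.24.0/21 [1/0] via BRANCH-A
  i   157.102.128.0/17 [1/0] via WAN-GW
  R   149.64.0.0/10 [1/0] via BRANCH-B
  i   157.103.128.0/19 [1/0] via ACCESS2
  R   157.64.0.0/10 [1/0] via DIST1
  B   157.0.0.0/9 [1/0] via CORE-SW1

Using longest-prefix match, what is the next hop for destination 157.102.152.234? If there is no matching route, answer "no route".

WAN-GW

Routes whose prefix contains 157.102.152.234:
  157.0.0.0/9 (157.0.0.0 - 157.127.255.255) -> CORE-SW1
  157.64.0.0/10 (157.64.0.0 - 157.127.255.255) -> DIST1
  157.100.0.0/14 (157.100.0.0 - 157.103.255.255) -> DC-GW
  157.102.128.0/17 (157.102.128.0 - 157.102.255.255) -> WAN-GW
More-specific entries that do NOT match:
  157.102.136.0/24 (157.102.136.0 - 157.102.136.255) does not contain 157.102.152.234
  157.102.24.0/21 (157.102.24.0 - 157.102.31.255) does not contain 157.102.152.234
  157.103.128.0/19 (157.103.128.0 - 157.103.159.255) does not contain 157.102.152.234
Longest matching prefix is /17 -> next hop WAN-GW.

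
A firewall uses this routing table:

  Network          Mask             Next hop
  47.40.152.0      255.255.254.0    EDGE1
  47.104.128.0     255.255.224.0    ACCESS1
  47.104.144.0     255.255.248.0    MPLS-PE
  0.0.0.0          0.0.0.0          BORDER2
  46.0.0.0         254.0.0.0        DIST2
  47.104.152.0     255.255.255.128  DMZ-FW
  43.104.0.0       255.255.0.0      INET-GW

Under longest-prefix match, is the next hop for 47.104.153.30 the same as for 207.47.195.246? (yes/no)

no

47.104.153.30: longest match 47.104.128.0/19 -> ACCESS1
207.47.195.246: longest match 0.0.0.0/0 -> BORDER2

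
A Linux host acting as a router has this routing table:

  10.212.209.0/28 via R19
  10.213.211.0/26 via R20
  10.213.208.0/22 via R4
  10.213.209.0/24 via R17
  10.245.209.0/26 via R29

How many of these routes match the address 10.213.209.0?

2

Prefixes containing 10.213.209.0:
  10.213.208.0/22 (10.213.208.0 - 10.213.211.255)
  10.213.209.0/24 (10.213.209.0 - 10.213.209.255)
Total matching entries: 2.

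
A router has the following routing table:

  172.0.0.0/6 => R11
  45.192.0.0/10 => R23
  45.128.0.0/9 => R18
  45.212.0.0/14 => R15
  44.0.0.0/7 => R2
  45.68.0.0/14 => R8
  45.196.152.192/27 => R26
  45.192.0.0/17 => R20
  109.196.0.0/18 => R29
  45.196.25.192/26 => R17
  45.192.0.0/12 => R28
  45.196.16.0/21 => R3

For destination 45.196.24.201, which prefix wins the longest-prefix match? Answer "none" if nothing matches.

45.192.0.0/12

Entries matching 45.196.24.201:
  44.0.0.0/7 (44.0.0.0 - 45.255.255.255)
  45.128.0.0/9 (45.128.0.0 - 45.255.255.255)
  45.192.0.0/10 (45.192.0.0 - 45.255.255.255)
  45.192.0.0/12 (45.192.0.0 - 45.207.255.255)
Most specific is 45.192.0.0/12.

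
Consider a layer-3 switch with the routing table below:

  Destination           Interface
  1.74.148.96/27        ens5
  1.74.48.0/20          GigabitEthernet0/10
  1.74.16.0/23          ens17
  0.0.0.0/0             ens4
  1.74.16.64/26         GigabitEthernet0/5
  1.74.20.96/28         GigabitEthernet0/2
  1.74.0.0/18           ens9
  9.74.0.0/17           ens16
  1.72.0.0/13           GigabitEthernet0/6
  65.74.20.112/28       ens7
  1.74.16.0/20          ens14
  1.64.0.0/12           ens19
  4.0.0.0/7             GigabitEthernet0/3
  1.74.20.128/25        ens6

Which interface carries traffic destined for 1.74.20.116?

ens14

Routes whose prefix contains 1.74.20.116:
  0.0.0.0/0 (default, matches everything) -> ens4
  1.64.0.0/12 (1.64.0.0 - 1.79.255.255) -> ens19
  1.72.0.0/13 (1.72.0.0 - 1.79.255.255) -> GigabitEthernet0/6
  1.74.0.0/18 (1.74.0.0 - 1.74.63.255) -> ens9
  1.74.16.0/20 (1.74.16.0 - 1.74.31.255) -> ens14
More-specific entries that do NOT match:
  1.74.20.96/28 (1.74.20.96 - 1.74.20.111) does not contain 1.74.20.116
  65.74.20.112/28 (65.74.20.112 - 65.74.20.127) does not contain 1.74.20.116
  1.74.148.96/27 (1.74.148.96 - 1.74.148.127) does not contain 1.74.20.116
  1.74.16.64/26 (1.74.16.64 - 1.74.16.127) does not contain 1.74.20.116
  1.74.20.128/25 (1.74.20.128 - 1.74.20.255) does not contain 1.74.20.116
  1.74.16.0/23 (1.74.16.0 - 1.74.17.255) does not contain 1.74.20.116
Longest matching prefix is /20 -> interface ens14.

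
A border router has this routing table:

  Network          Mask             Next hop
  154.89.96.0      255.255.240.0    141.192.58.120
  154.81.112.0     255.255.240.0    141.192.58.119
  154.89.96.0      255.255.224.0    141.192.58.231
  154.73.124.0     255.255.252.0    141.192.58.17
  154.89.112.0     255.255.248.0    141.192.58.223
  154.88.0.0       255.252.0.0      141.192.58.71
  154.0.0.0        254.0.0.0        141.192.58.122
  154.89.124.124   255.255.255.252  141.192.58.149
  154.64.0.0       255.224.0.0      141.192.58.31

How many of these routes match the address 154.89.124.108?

Prefixes containing 154.89.124.108:
  154.0.0.0/7 (154.0.0.0 - 155.255.255.255)
  154.64.0.0/11 (154.64.0.0 - 154.95.255.255)
  154.88.0.0/14 (154.88.0.0 - 154.91.255.255)
  154.89.96.0/19 (154.89.96.0 - 154.89.127.255)
Total matching entries: 4.

4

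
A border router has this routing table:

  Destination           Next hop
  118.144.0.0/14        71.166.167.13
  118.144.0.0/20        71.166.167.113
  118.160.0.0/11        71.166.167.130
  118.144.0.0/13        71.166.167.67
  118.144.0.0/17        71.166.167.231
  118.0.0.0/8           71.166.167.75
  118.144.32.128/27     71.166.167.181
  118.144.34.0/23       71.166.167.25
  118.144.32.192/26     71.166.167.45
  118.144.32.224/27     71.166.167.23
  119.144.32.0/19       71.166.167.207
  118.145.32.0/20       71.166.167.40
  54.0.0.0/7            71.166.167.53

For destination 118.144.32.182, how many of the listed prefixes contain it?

Prefixes containing 118.144.32.182:
  118.0.0.0/8 (118.0.0.0 - 118.255.255.255)
  118.144.0.0/13 (118.144.0.0 - 118.151.255.255)
  118.144.0.0/14 (118.144.0.0 - 118.147.255.255)
  118.144.0.0/17 (118.144.0.0 - 118.144.127.255)
Total matching entries: 4.

4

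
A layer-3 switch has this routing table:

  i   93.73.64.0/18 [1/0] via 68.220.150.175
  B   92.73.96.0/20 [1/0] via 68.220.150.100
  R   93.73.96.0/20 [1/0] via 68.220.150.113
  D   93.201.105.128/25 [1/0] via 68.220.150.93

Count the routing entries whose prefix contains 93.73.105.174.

2

Prefixes containing 93.73.105.174:
  93.73.64.0/18 (93.73.64.0 - 93.73.127.255)
  93.73.96.0/20 (93.73.96.0 - 93.73.111.255)
Total matching entries: 2.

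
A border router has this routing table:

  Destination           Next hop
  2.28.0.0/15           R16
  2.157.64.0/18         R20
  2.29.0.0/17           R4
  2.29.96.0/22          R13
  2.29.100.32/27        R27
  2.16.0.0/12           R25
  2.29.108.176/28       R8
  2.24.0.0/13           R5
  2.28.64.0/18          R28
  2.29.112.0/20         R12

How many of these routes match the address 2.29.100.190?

4

Prefixes containing 2.29.100.190:
  2.16.0.0/12 (2.16.0.0 - 2.31.255.255)
  2.24.0.0/13 (2.24.0.0 - 2.31.255.255)
  2.28.0.0/15 (2.28.0.0 - 2.29.255.255)
  2.29.0.0/17 (2.29.0.0 - 2.29.127.255)
Total matching entries: 4.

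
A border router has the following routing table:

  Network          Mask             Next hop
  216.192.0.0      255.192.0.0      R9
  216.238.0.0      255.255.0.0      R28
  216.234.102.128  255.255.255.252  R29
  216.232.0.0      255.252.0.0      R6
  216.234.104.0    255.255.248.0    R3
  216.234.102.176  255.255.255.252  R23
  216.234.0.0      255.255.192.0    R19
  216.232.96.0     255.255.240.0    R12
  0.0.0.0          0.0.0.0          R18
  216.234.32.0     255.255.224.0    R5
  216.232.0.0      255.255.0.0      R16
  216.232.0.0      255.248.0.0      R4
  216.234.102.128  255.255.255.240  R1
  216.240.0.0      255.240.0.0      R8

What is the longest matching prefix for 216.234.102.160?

216.232.0.0/14

Entries matching 216.234.102.160:
  0.0.0.0/0 (default, matches everything)
  216.192.0.0/10 (216.192.0.0 - 216.255.255.255)
  216.232.0.0/13 (216.232.0.0 - 216.239.255.255)
  216.232.0.0/14 (216.232.0.0 - 216.235.255.255)
Most specific is 216.232.0.0/14.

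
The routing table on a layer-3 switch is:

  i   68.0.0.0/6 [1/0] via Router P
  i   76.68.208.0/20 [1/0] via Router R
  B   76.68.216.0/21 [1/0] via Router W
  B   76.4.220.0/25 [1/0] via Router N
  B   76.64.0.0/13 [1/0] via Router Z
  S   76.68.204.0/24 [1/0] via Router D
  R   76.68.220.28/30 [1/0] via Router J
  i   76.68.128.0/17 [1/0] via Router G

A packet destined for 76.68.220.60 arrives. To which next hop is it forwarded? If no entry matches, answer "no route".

Router W

Routes whose prefix contains 76.68.220.60:
  76.64.0.0/13 (76.64.0.0 - 76.71.255.255) -> Router Z
  76.68.128.0/17 (76.68.128.0 - 76.68.255.255) -> Router G
  76.68.208.0/20 (76.68.208.0 - 76.68.223.255) -> Router R
  76.68.216.0/21 (76.68.216.0 - 76.68.223.255) -> Router W
More-specific entries that do NOT match:
  76.68.220.28/30 (76.68.220.28 - 76.68.220.31) does not contain 76.68.220.60
  76.4.220.0/25 (76.4.220.0 - 76.4.220.127) does not contain 76.68.220.60
  76.68.204.0/24 (76.68.204.0 - 76.68.204.255) does not contain 76.68.220.60
Longest matching prefix is /21 -> next hop Router W.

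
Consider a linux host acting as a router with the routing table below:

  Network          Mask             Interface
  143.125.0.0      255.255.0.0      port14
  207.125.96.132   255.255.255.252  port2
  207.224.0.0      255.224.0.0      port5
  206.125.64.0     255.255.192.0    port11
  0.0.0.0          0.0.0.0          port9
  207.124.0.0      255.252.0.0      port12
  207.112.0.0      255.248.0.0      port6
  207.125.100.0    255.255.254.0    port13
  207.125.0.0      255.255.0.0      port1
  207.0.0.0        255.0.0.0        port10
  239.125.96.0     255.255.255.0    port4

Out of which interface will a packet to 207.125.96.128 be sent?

port1

Routes whose prefix contains 207.125.96.128:
  0.0.0.0/0 (default, matches everything) -> port9
  207.0.0.0/8 (207.0.0.0 - 207.255.255.255) -> port10
  207.124.0.0/14 (207.124.0.0 - 207.127.255.255) -> port12
  207.125.0.0/16 (207.125.0.0 - 207.125.255.255) -> port1
More-specific entries that do NOT match:
  207.125.96.132/30 (207.125.96.132 - 207.125.96.135) does not contain 207.125.96.128
  239.125.96.0/24 (239.125.96.0 - 239.125.96.255) does not contain 207.125.96.128
  207.125.100.0/23 (207.125.100.0 - 207.125.101.255) does not contain 207.125.96.128
  206.125.64.0/18 (206.125.64.0 - 206.125.127.255) does not contain 207.125.96.128
Longest matching prefix is /16 -> interface port1.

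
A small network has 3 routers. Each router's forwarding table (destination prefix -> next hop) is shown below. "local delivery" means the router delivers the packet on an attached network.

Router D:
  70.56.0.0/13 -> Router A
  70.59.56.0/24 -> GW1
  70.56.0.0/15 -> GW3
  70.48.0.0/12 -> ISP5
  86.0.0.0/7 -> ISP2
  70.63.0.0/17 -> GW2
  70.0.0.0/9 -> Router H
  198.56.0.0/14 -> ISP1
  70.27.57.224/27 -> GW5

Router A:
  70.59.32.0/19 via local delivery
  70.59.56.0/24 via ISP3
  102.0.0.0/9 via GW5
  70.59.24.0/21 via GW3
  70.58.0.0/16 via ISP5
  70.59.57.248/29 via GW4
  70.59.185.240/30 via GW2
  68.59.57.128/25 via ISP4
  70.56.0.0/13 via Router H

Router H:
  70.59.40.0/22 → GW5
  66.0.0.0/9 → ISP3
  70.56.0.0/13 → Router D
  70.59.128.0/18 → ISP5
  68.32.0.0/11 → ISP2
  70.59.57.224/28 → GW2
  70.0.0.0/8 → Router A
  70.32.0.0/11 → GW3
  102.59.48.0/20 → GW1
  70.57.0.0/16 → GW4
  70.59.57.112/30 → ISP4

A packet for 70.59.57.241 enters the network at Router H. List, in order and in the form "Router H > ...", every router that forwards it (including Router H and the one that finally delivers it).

Router H > Router D > Router A

At Router H: longest match for 70.59.57.241 is 70.56.0.0/13 -> Router D
At Router D: longest match for 70.59.57.241 is 70.56.0.0/13 -> Router A
At Router A: longest match for 70.59.57.241 is 70.59.32.0/19 -> local delivery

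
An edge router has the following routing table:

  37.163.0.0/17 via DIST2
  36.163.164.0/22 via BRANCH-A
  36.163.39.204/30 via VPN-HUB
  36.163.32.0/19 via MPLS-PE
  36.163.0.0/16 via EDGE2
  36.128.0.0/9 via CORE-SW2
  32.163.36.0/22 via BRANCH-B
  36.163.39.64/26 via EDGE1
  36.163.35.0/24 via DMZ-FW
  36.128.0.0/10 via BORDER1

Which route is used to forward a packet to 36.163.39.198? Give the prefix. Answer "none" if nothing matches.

36.163.32.0/19

Entries matching 36.163.39.198:
  36.128.0.0/9 (36.128.0.0 - 36.255.255.255)
  36.128.0.0/10 (36.128.0.0 - 36.191.255.255)
  36.163.0.0/16 (36.163.0.0 - 36.163.255.255)
  36.163.32.0/19 (36.163.32.0 - 36.163.63.255)
Most specific is 36.163.32.0/19.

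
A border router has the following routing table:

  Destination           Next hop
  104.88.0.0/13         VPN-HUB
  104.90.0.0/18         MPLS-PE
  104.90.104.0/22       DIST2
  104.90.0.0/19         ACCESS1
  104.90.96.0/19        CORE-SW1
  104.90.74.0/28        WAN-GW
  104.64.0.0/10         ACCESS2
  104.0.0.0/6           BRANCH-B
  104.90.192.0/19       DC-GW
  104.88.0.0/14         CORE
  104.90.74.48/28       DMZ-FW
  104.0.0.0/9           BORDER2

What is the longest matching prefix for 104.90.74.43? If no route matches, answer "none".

104.88.0.0/14

Entries matching 104.90.74.43:
  104.0.0.0/6 (104.0.0.0 - 107.255.255.255)
  104.0.0.0/9 (104.0.0.0 - 104.127.255.255)
  104.64.0.0/10 (104.64.0.0 - 104.127.255.255)
  104.88.0.0/13 (104.88.0.0 - 104.95.255.255)
  104.88.0.0/14 (104.88.0.0 - 104.91.255.255)
Most specific is 104.88.0.0/14.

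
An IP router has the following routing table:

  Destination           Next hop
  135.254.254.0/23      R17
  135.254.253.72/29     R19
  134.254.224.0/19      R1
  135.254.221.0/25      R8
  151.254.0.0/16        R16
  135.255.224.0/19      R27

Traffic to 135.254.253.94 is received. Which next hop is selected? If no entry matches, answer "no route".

No entry's prefix contains 135.254.253.94; there is no default route.

no route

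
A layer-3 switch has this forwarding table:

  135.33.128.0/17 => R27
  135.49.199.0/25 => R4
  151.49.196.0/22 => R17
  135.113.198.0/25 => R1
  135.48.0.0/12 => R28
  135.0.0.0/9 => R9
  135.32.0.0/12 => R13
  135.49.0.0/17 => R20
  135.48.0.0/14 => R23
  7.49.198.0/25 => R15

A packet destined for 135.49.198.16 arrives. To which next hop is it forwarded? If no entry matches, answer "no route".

Routes whose prefix contains 135.49.198.16:
  135.0.0.0/9 (135.0.0.0 - 135.127.255.255) -> R9
  135.48.0.0/12 (135.48.0.0 - 135.63.255.255) -> R28
  135.48.0.0/14 (135.48.0.0 - 135.51.255.255) -> R23
More-specific entries that do NOT match:
  135.49.199.0/25 (135.49.199.0 - 135.49.199.127) does not contain 135.49.198.16
  135.113.198.0/25 (135.113.198.0 - 135.113.198.127) does not contain 135.49.198.16
  7.49.198.0/25 (7.49.198.0 - 7.49.198.127) does not contain 135.49.198.16
  151.49.196.0/22 (151.49.196.0 - 151.49.199.255) does not contain 135.49.198.16
  135.33.128.0/17 (135.33.128.0 - 135.33.255.255) does not contain 135.49.198.16
  135.49.0.0/17 (135.49.0.0 - 135.49.127.255) does not contain 135.49.198.16
Longest matching prefix is /14 -> next hop R23.

R23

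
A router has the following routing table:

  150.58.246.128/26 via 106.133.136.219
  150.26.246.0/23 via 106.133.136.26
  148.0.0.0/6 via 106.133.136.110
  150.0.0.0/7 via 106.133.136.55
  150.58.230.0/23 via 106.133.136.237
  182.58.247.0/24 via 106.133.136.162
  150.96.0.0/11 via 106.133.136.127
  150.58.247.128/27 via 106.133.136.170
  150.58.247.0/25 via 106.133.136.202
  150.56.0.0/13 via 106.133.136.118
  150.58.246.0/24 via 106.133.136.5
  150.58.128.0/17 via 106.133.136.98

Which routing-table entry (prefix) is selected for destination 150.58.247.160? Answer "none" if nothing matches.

Entries matching 150.58.247.160:
  148.0.0.0/6 (148.0.0.0 - 151.255.255.255)
  150.0.0.0/7 (150.0.0.0 - 151.255.255.255)
  150.56.0.0/13 (150.56.0.0 - 150.63.255.255)
  150.58.128.0/17 (150.58.128.0 - 150.58.255.255)
Most specific is 150.58.128.0/17.

150.58.128.0/17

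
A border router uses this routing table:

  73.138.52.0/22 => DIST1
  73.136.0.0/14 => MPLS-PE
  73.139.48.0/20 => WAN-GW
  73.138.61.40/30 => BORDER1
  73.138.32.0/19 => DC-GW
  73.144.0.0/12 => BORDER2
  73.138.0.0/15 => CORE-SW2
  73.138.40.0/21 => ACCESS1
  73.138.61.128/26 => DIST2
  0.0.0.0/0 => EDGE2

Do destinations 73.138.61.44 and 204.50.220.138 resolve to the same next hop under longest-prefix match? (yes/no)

no

73.138.61.44: longest match 73.138.32.0/19 -> DC-GW
204.50.220.138: longest match 0.0.0.0/0 -> EDGE2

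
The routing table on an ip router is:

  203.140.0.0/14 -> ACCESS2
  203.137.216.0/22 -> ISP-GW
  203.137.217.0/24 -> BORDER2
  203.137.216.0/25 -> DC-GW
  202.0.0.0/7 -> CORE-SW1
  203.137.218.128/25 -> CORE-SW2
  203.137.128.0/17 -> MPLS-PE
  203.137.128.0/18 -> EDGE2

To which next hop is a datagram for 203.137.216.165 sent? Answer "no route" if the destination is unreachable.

Routes whose prefix contains 203.137.216.165:
  202.0.0.0/7 (202.0.0.0 - 203.255.255.255) -> CORE-SW1
  203.137.128.0/17 (203.137.128.0 - 203.137.255.255) -> MPLS-PE
  203.137.216.0/22 (203.137.216.0 - 203.137.219.255) -> ISP-GW
More-specific entries that do NOT match:
  203.137.216.0/25 (203.137.216.0 - 203.137.216.127) does not contain 203.137.216.165
  203.137.218.128/25 (203.137.218.128 - 203.137.218.255) does not contain 203.137.216.165
  203.137.217.0/24 (203.137.217.0 - 203.137.217.255) does not contain 203.137.216.165
Longest matching prefix is /22 -> next hop ISP-GW.

ISP-GW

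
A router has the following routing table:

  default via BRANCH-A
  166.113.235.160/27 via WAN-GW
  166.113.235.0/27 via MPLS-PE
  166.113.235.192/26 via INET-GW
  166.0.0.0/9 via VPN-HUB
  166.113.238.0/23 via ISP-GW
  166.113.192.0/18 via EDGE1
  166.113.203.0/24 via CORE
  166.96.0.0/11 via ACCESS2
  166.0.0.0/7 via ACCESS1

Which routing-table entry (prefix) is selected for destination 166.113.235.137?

Entries matching 166.113.235.137:
  0.0.0.0/0 (default, matches everything)
  166.0.0.0/7 (166.0.0.0 - 167.255.255.255)
  166.0.0.0/9 (166.0.0.0 - 166.127.255.255)
  166.96.0.0/11 (166.96.0.0 - 166.127.255.255)
  166.113.192.0/18 (166.113.192.0 - 166.113.255.255)
Most specific is 166.113.192.0/18.

166.113.192.0/18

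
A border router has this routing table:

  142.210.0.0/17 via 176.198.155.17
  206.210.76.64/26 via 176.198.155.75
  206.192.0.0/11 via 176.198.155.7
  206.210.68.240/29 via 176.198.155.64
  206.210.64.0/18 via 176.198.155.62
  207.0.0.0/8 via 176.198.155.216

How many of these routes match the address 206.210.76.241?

Prefixes containing 206.210.76.241:
  206.192.0.0/11 (206.192.0.0 - 206.223.255.255)
  206.210.64.0/18 (206.210.64.0 - 206.210.127.255)
Total matching entries: 2.

2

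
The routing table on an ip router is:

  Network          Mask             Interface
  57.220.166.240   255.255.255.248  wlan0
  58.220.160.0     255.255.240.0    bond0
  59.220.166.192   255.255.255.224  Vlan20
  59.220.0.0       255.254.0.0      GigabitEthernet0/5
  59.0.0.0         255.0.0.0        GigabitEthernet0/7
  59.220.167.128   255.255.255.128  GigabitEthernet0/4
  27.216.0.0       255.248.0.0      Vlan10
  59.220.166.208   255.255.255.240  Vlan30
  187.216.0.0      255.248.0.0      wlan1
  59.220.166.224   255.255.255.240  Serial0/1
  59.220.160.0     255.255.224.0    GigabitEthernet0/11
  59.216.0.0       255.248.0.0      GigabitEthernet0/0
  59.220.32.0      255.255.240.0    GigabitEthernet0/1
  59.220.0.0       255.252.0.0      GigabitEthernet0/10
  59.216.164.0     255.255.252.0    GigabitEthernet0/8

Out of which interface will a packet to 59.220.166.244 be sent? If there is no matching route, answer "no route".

Routes whose prefix contains 59.220.166.244:
  59.0.0.0/8 (59.0.0.0 - 59.255.255.255) -> GigabitEthernet0/7
  59.216.0.0/13 (59.216.0.0 - 59.223.255.255) -> GigabitEthernet0/0
  59.220.0.0/14 (59.220.0.0 - 59.223.255.255) -> GigabitEthernet0/10
  59.220.0.0/15 (59.220.0.0 - 59.221.255.255) -> GigabitEthernet0/5
  59.220.160.0/19 (59.220.160.0 - 59.220.191.255) -> GigabitEthernet0/11
More-specific entries that do NOT match:
  57.220.166.240/29 (57.220.166.240 - 57.220.166.247) does not contain 59.220.166.244
  59.220.166.208/28 (59.220.166.208 - 59.220.166.223) does not contain 59.220.166.244
  59.220.166.224/28 (59.220.166.224 - 59.220.166.239) does not contain 59.220.166.244
  59.220.166.192/27 (59.220.166.192 - 59.220.166.223) does not contain 59.220.166.244
  59.220.167.128/25 (59.220.167.128 - 59.220.167.255) does not contain 59.220.166.244
  59.216.164.0/22 (59.216.164.0 - 59.216.167.255) does not contain 59.220.166.244
  58.220.160.0/20 (58.220.160.0 - 58.220.175.255) does not contain 59.220.166.244
  59.220.32.0/20 (59.220.32.0 - 59.220.47.255) does not contain 59.220.166.244
Longest matching prefix is /19 -> interface GigabitEthernet0/11.

GigabitEthernet0/11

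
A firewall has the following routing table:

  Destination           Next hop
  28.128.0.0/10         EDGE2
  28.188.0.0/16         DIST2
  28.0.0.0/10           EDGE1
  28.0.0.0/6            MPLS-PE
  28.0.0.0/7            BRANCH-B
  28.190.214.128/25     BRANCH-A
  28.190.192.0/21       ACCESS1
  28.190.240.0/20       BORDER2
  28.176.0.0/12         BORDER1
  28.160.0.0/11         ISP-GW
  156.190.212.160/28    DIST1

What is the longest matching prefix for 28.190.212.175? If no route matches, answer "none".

Entries matching 28.190.212.175:
  28.0.0.0/6 (28.0.0.0 - 31.255.255.255)
  28.0.0.0/7 (28.0.0.0 - 29.255.255.255)
  28.128.0.0/10 (28.128.0.0 - 28.191.255.255)
  28.160.0.0/11 (28.160.0.0 - 28.191.255.255)
  28.176.0.0/12 (28.176.0.0 - 28.191.255.255)
Most specific is 28.176.0.0/12.

28.176.0.0/12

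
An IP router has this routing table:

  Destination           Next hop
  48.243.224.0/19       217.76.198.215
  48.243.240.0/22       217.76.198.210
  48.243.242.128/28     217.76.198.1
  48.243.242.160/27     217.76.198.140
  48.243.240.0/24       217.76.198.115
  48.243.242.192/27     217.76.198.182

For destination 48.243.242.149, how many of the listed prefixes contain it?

2

Prefixes containing 48.243.242.149:
  48.243.224.0/19 (48.243.224.0 - 48.243.255.255)
  48.243.240.0/22 (48.243.240.0 - 48.243.243.255)
Total matching entries: 2.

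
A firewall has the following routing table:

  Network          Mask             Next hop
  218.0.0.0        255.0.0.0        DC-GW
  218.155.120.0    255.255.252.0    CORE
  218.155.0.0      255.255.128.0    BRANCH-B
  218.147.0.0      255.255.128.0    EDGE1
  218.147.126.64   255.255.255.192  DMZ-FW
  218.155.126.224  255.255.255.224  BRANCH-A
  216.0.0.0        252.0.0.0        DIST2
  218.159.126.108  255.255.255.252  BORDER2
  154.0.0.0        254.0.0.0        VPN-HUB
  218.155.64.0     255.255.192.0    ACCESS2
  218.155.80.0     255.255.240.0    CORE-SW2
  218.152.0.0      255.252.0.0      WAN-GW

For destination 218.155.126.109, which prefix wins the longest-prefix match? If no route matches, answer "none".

218.155.64.0/18

Entries matching 218.155.126.109:
  216.0.0.0/6 (216.0.0.0 - 219.255.255.255)
  218.0.0.0/8 (218.0.0.0 - 218.255.255.255)
  218.152.0.0/14 (218.152.0.0 - 218.155.255.255)
  218.155.0.0/17 (218.155.0.0 - 218.155.127.255)
  218.155.64.0/18 (218.155.64.0 - 218.155.127.255)
Most specific is 218.155.64.0/18.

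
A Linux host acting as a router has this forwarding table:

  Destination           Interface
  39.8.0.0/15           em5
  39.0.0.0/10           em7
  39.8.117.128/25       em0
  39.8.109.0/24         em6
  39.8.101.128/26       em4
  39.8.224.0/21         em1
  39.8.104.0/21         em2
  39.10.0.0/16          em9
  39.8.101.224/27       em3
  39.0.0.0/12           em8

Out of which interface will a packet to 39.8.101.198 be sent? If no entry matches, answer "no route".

Routes whose prefix contains 39.8.101.198:
  39.0.0.0/10 (39.0.0.0 - 39.63.255.255) -> em7
  39.0.0.0/12 (39.0.0.0 - 39.15.255.255) -> em8
  39.8.0.0/15 (39.8.0.0 - 39.9.255.255) -> em5
More-specific entries that do NOT match:
  39.8.101.224/27 (39.8.101.224 - 39.8.101.255) does not contain 39.8.101.198
  39.8.101.128/26 (39.8.101.128 - 39.8.101.191) does not contain 39.8.101.198
  39.8.117.128/25 (39.8.117.128 - 39.8.117.255) does not contain 39.8.101.198
  39.8.109.0/24 (39.8.109.0 - 39.8.109.255) does not contain 39.8.101.198
  39.8.224.0/21 (39.8.224.0 - 39.8.231.255) does not contain 39.8.101.198
  39.8.104.0/21 (39.8.104.0 - 39.8.111.255) does not contain 39.8.101.198
  39.10.0.0/16 (39.10.0.0 - 39.10.255.255) does not contain 39.8.101.198
Longest matching prefix is /15 -> interface em5.

em5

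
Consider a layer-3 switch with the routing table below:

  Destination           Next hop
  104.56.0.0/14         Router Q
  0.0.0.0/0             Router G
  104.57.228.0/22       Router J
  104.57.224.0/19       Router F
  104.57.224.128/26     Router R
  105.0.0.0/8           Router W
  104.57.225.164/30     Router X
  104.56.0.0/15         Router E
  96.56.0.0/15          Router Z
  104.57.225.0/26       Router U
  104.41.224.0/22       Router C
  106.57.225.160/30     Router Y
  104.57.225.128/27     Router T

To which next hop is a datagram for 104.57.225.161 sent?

Router F

Routes whose prefix contains 104.57.225.161:
  0.0.0.0/0 (default, matches everything) -> Router G
  104.56.0.0/14 (104.56.0.0 - 104.59.255.255) -> Router Q
  104.56.0.0/15 (104.56.0.0 - 104.57.255.255) -> Router E
  104.57.224.0/19 (104.57.224.0 - 104.57.255.255) -> Router F
More-specific entries that do NOT match:
  104.57.225.164/30 (104.57.225.164 - 104.57.225.167) does not contain 104.57.225.161
  106.57.225.160/30 (106.57.225.160 - 106.57.225.163) does not contain 104.57.225.161
  104.57.225.128/27 (104.57.225.128 - 104.57.225.159) does not contain 104.57.225.161
  104.57.224.128/26 (104.57.224.128 - 104.57.224.191) does not contain 104.57.225.161
  104.57.225.0/26 (104.57.225.0 - 104.57.225.63) does not contain 104.57.225.161
  104.57.228.0/22 (104.57.228.0 - 104.57.231.255) does not contain 104.57.225.161
  104.41.224.0/22 (104.41.224.0 - 104.41.227.255) does not contain 104.57.225.161
Longest matching prefix is /19 -> next hop Router F.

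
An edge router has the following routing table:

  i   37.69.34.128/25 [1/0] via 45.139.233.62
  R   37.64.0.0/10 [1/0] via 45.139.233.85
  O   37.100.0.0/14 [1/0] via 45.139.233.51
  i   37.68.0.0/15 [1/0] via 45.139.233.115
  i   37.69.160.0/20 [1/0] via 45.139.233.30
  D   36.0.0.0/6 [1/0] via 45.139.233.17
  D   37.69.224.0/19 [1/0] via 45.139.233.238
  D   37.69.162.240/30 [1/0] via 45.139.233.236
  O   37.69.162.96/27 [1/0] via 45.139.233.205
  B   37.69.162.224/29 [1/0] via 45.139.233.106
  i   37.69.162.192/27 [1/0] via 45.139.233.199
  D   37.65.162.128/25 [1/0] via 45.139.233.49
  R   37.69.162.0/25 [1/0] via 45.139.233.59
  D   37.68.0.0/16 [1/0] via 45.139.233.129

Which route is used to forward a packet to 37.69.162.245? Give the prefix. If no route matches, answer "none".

Entries matching 37.69.162.245:
  36.0.0.0/6 (36.0.0.0 - 39.255.255.255)
  37.64.0.0/10 (37.64.0.0 - 37.127.255.255)
  37.68.0.0/15 (37.68.0.0 - 37.69.255.255)
  37.69.160.0/20 (37.69.160.0 - 37.69.175.255)
Most specific is 37.69.160.0/20.

37.69.160.0/20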